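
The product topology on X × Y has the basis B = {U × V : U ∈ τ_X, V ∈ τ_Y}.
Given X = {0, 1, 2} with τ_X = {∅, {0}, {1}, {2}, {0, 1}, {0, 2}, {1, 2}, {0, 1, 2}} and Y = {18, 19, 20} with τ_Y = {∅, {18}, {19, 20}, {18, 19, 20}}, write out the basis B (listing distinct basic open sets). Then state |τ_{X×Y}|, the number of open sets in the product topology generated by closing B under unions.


Basis B = {∅ × ∅, {0} × {18}, {1} × {18}, {2} × {18}, {0, 1} × {18}, {0, 2} × {18}, {0} × {19, 20}, {1, 2} × {18}, {1} × {19, 20}, {2} × {19, 20}, {0} × {18, 19, 20}, {0, 1, 2} × {18}, {1} × {18, 19, 20}, {2} × {18, 19, 20}, {0, 1} × {19, 20}, {0, 2} × {19, 20}, {1, 2} × {19, 20}, {0, 1} × {18, 19, 20}, {0, 2} × {18, 19, 20}, {0, 1, 2} × {19, 20}, {1, 2} × {18, 19, 20}, {0, 1, 2} × {18, 19, 20}}; |τ_{X×Y}| = 64.

Enumerate products U × V with U ∈ τ_X, V ∈ τ_Y (deduplicated):
  ∅ × ∅ = {} (∅)
  {0} × {18} = {(0,18)}
  {1} × {18} = {(1,18)}
  {2} × {18} = {(2,18)}
  {0, 1} × {18} = {(0,18), (1,18)}
  {0, 2} × {18} = {(0,18), (2,18)}
  {0} × {19, 20} = {(0,19), (0,20)}
  {1, 2} × {18} = {(1,18), (2,18)}
  {1} × {19, 20} = {(1,19), (1,20)}
  {2} × {19, 20} = {(2,19), (2,20)}
  {0} × {18, 19, 20} = {(0,18), (0,19), (0,20)}
  {0, 1, 2} × {18} = {(0,18), (1,18), (2,18)}
  {1} × {18, 19, 20} = {(1,18), (1,19), (1,20)}
  {2} × {18, 19, 20} = {(2,18), (2,19), (2,20)}
  {0, 1} × {19, 20} = {(0,19), (0,20), (1,19), (1,20)}
  {0, 2} × {19, 20} = {(0,19), (0,20), (2,19), (2,20)}
  {1, 2} × {19, 20} = {(1,19), (1,20), (2,19), (2,20)}
  {0, 1} × {18, 19, 20} = {(0,18), (0,19), (0,20), (1,18), (1,19), (1,20)}
  {0, 2} × {18, 19, 20} = {(0,18), (0,19), (0,20), (2,18), (2,19), (2,20)}
  {0, 1, 2} × {19, 20} = {(0,19), (0,20), (1,19), (1,20), (2,19), (2,20)}
  {1, 2} × {18, 19, 20} = {(1,18), (1,19), (1,20), (2,18), (2,19), (2,20)}
  {0, 1, 2} × {18, 19, 20} = {(0,18), (0,19), (0,20), (1,18), (1,19), (1,20), (2,18), (2,19), (2,20)}
These 22 distinct sets form the basis B.
Close under arbitrary unions to get τ_{X×Y}; counting gives |τ_{X×Y}| = 64.


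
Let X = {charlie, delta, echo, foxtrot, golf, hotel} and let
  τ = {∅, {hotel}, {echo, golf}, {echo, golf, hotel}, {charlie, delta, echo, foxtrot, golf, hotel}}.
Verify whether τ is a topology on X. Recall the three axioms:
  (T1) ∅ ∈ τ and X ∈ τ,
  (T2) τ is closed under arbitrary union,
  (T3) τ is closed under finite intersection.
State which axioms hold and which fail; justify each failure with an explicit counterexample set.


τ IS a topology on X.

Axiom (T1): ∅ ∈ τ? Yes; X ∈ τ? Yes.
Axiom (T2/T3): check pairwise unions and intersections of members of τ.
All pairwise intersections and unions checked — each lies in τ. Therefore τ satisfies (T1), (T2), (T3): it IS a topology on X.


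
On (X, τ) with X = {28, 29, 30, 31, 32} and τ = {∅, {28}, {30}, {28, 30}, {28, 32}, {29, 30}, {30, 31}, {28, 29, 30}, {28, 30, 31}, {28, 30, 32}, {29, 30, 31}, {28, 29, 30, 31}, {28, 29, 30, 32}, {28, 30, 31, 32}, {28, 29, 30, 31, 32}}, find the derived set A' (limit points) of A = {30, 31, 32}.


A' = {29, 31}

For each x ∈ X, list the open sets U ∈ τ with x ∈ U, then check whether U ∩ (A ∖ {x}) ≠ ∅ for every such U.
  x = 28: open {28} ∋ x has {28} ∩ (A ∖ {28}) = ∅, so x is NOT a limit point.
  x = 29: opens ∋ x are {29, 30}, {28, 29, 30}, {29, 30, 31}, {28, 29, 30, 31}, {28, 29, 30, 32}, {28, 29, 30, 31, 32}; each meets A ∖ {29}, so x IS a limit point.
  x = 30: open {30} ∋ x has {30} ∩ (A ∖ {30}) = ∅, so x is NOT a limit point.
  x = 31: opens ∋ x are {30, 31}, {28, 30, 31}, {29, 30, 31}, {28, 29, 30, 31}, {28, 30, 31, 32}, {28, 29, 30, 31, 32}; each meets A ∖ {31}, so x IS a limit point.
  x = 32: open {28, 32} ∋ x has {28, 32} ∩ (A ∖ {32}) = ∅, so x is NOT a limit point.
Collecting: A' = {29, 31}.


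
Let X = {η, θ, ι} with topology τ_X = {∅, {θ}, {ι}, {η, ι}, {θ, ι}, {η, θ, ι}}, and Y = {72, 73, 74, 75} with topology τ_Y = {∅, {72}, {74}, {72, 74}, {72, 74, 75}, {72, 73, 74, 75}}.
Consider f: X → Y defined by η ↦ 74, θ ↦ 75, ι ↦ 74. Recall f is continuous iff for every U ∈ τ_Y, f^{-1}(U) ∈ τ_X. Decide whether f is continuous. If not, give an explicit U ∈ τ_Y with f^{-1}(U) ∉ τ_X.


f IS continuous.

Compute f^{-1}(U) for each U ∈ τ_Y:
  U = ∅: f^{-1}(U) = ∅ ∈ τ_X ✓.
  U = {72}: f^{-1}(U) = ∅ ∈ τ_X ✓.
  U = {74}: f^{-1}(U) = {η, ι} ∈ τ_X ✓.
  U = {72, 74}: f^{-1}(U) = {η, ι} ∈ τ_X ✓.
  U = {72, 74, 75}: f^{-1}(U) = {η, θ, ι} ∈ τ_X ✓.
  U = {72, 73, 74, 75}: f^{-1}(U) = {η, θ, ι} ∈ τ_X ✓.
Every preimage lies in τ_X, so f IS continuous.


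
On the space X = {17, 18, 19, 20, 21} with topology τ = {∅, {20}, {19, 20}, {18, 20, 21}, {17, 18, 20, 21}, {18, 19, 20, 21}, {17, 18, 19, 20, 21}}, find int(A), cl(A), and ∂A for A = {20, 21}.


int(A) = {20}, cl(A) = {17, 18, 19, 20, 21}, ∂A = {17, 18, 19, 21}.

Closed sets in (X, τ) are complements of opens:
  closed(X, τ) = {∅, {17}, {19}, {17, 19}, {17, 18, 21}, {17, 18, 19, 21}, {17, 18, 19, 20, 21}}.
int(A) = ⋃ {U ∈ τ : U ⊆ A}. Opens contained in A: ∅, {20}.
Taking the union of these: int(A) = {20}.
cl(A) = ⋂ {C closed : A ⊆ C}. Closed sets containing A: {17, 18, 19, 20, 21}.
Intersecting these: cl(A) = {17, 18, 19, 20, 21}.
∂A = cl(A) ∖ int(A) = {17, 18, 19, 20, 21} ∖ {20} = {17, 18, 19, 21}.


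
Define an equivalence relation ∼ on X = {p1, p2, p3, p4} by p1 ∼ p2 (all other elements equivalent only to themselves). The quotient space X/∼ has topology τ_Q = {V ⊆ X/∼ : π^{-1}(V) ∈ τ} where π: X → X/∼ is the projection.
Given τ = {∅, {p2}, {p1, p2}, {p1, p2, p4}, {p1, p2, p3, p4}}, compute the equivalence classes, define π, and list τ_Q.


X/∼ = {[p1=p2], [p3], [p4]}; |τ_Q| = 4.

Equivalence classes: [p1=p2], [p3], [p4].
Quotient map π: X → X/∼ sends p1 ↦ [p1=p2], p2 ↦ [p1=p2], p3 ↦ [p3], p4 ↦ [p4].
For each subset V ⊆ X/∼, compute π^{-1}(V) ⊆ X and check whether π^{-1}(V) ∈ τ. V is open in τ_Q iff π^{-1}(V) ∈ τ.
  V = {}: π^{-1}(V) = ∅ ∈ τ ✓.
  V = {[p1=p2]}: π^{-1}(V) = {p1, p2} ∈ τ ✓.
  V = {[p3]}: π^{-1}(V) = {p3} ∉ τ ✗.
  V = {[p1=p2], [p3]}: π^{-1}(V) = {p1, p2, p3} ∉ τ ✗.
  V = {[p4]}: π^{-1}(V) = {p4} ∉ τ ✗.
  V = {[p1=p2], [p4]}: π^{-1}(V) = {p1, p2, p4} ∈ τ ✓.
  V = {[p3], [p4]}: π^{-1}(V) = {p3, p4} ∉ τ ✗.
  V = {[p1=p2], [p3], [p4]}: π^{-1}(V) = {p1, p2, p3, p4} ∈ τ ✓.
Open sets in the quotient: τ_Q = {{}, {[p1=p2]}, {[p1=p2], [p4]}, {[p1=p2], [p3], [p4]}} (4 elements).


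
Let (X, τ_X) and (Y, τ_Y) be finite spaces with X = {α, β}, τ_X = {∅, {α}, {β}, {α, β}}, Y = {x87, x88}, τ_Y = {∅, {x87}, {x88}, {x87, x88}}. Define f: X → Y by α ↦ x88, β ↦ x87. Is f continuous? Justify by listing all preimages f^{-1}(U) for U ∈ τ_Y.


f IS continuous.

Compute f^{-1}(U) for each U ∈ τ_Y:
  U = ∅: f^{-1}(U) = ∅ ∈ τ_X ✓.
  U = {x87}: f^{-1}(U) = {β} ∈ τ_X ✓.
  U = {x88}: f^{-1}(U) = {α} ∈ τ_X ✓.
  U = {x87, x88}: f^{-1}(U) = {α, β} ∈ τ_X ✓.
Every preimage lies in τ_X, so f IS continuous.


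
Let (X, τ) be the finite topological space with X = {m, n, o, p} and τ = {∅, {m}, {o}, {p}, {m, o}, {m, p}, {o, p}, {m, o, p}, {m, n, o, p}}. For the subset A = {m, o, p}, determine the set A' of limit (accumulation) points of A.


A' = {n}

For each x ∈ X, list the open sets U ∈ τ with x ∈ U, then check whether U ∩ (A ∖ {x}) ≠ ∅ for every such U.
  x = m: open {m} ∋ x has {m} ∩ (A ∖ {m}) = ∅, so x is NOT a limit point.
  x = n: opens ∋ x are {m, n, o, p}; each meets A ∖ {n}, so x IS a limit point.
  x = o: open {o} ∋ x has {o} ∩ (A ∖ {o}) = ∅, so x is NOT a limit point.
  x = p: open {p} ∋ x has {p} ∩ (A ∖ {p}) = ∅, so x is NOT a limit point.
Collecting: A' = {n}.


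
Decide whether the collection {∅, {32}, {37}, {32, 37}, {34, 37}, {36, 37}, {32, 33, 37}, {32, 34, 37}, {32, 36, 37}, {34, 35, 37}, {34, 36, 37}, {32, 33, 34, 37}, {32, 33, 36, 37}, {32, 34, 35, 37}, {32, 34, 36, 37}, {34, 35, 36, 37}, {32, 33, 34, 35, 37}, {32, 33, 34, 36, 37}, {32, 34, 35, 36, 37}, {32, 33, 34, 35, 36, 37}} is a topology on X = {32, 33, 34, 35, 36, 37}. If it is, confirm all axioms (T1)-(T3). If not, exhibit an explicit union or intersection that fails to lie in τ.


τ IS a topology on X.

Axiom (T1): ∅ ∈ τ? Yes; X ∈ τ? Yes.
Axiom (T2/T3): check pairwise unions and intersections of members of τ.
All pairwise intersections and unions checked — each lies in τ. Therefore τ satisfies (T1), (T2), (T3): it IS a topology on X.


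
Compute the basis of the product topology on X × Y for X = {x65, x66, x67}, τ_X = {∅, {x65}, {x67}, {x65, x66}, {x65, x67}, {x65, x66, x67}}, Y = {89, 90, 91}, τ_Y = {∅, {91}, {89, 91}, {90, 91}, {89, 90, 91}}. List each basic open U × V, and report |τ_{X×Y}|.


Basis B = {∅ × ∅, {x65} × {91}, {x67} × {91}, {x65} × {89, 91}, {x65} × {90, 91}, {x65, x66} × {91}, {x65, x67} × {91}, {x67} × {89, 91}, {x67} × {90, 91}, {x65} × {89, 90, 91}, {x65, x66, x67} × {91}, {x67} × {89, 90, 91}, {x65, x66} × {89, 91}, {x65, x67} × {89, 91}, {x65, x66} × {90, 91}, {x65, x67} × {90, 91}, {x65, x66} × {89, 90, 91}, {x65, x67} × {89, 90, 91}, {x65, x66, x67} × {89, 91}, {x65, x66, x67} × {90, 91}, {x65, x66, x67} × {89, 90, 91}}; |τ_{X×Y}| = 70.

Enumerate products U × V with U ∈ τ_X, V ∈ τ_Y (deduplicated):
  ∅ × ∅ = {} (∅)
  {x65} × {91} = {(x65,91)}
  {x67} × {91} = {(x67,91)}
  {x65} × {89, 91} = {(x65,89), (x65,91)}
  {x65} × {90, 91} = {(x65,90), (x65,91)}
  {x65, x66} × {91} = {(x65,91), (x66,91)}
  {x65, x67} × {91} = {(x65,91), (x67,91)}
  {x67} × {89, 91} = {(x67,89), (x67,91)}
  {x67} × {90, 91} = {(x67,90), (x67,91)}
  {x65} × {89, 90, 91} = {(x65,89), (x65,90), (x65,91)}
  {x65, x66, x67} × {91} = {(x65,91), (x66,91), (x67,91)}
  {x67} × {89, 90, 91} = {(x67,89), (x67,90), (x67,91)}
  {x65, x66} × {89, 91} = {(x65,89), (x65,91), (x66,89), (x66,91)}
  {x65, x67} × {89, 91} = {(x65,89), (x65,91), (x67,89), (x67,91)}
  {x65, x66} × {90, 91} = {(x65,90), (x65,91), (x66,90), (x66,91)}
  {x65, x67} × {90, 91} = {(x65,90), (x65,91), (x67,90), (x67,91)}
  {x65, x66} × {89, 90, 91} = {(x65,89), (x65,90), (x65,91), (x66,89), (x66,90), (x66,91)}
  {x65, x67} × {89, 90, 91} = {(x65,89), (x65,90), (x65,91), (x67,89), (x67,90), (x67,91)}
  {x65, x66, x67} × {89, 91} = {(x65,89), (x65,91), (x66,89), (x66,91), (x67,89), (x67,91)}
  {x65, x66, x67} × {90, 91} = {(x65,90), (x65,91), (x66,90), (x66,91), (x67,90), (x67,91)}
  {x65, x66, x67} × {89, 90, 91} = {(x65,89), (x65,90), (x65,91), (x66,89), (x66,90), (x66,91), (x67,89), (x67,90), (x67,91)}
These 21 distinct sets form the basis B.
Close under arbitrary unions to get τ_{X×Y}; counting gives |τ_{X×Y}| = 70.


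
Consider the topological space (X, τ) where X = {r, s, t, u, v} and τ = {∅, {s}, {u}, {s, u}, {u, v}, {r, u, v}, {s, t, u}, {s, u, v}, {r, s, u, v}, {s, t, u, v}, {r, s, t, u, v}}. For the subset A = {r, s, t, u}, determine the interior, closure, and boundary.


int(A) = {s, t, u}, cl(A) = {r, s, t, u, v}, ∂A = {r, v}.

Closed sets in (X, τ) are complements of opens:
  closed(X, τ) = {∅, {r}, {t}, {r, t}, {r, v}, {s, t}, {r, s, t}, {r, t, v}, {r, s, t, v}, {r, t, u, v}, {r, s, t, u, v}}.
int(A) = ⋃ {U ∈ τ : U ⊆ A}. Opens contained in A: ∅, {s}, {u}, {s, u}, {s, t, u}.
Taking the union of these: int(A) = {s, t, u}.
cl(A) = ⋂ {C closed : A ⊆ C}. Closed sets containing A: {r, s, t, u, v}.
Intersecting these: cl(A) = {r, s, t, u, v}.
∂A = cl(A) ∖ int(A) = {r, s, t, u, v} ∖ {s, t, u} = {r, v}.


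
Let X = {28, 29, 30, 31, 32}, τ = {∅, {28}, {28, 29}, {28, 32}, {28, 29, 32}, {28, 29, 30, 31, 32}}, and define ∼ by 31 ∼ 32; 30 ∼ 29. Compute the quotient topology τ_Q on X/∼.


X/∼ = {[28], [29=30], [31=32]}; |τ_Q| = 3.

Equivalence classes: [28], [29=30], [31=32].
Quotient map π: X → X/∼ sends 28 ↦ [28], 29 ↦ [29=30], 30 ↦ [29=30], 31 ↦ [31=32], 32 ↦ [31=32].
For each subset V ⊆ X/∼, compute π^{-1}(V) ⊆ X and check whether π^{-1}(V) ∈ τ. V is open in τ_Q iff π^{-1}(V) ∈ τ.
  V = {}: π^{-1}(V) = ∅ ∈ τ ✓.
  V = {[28]}: π^{-1}(V) = {28} ∈ τ ✓.
  V = {[29=30]}: π^{-1}(V) = {29, 30} ∉ τ ✗.
  V = {[28], [29=30]}: π^{-1}(V) = {28, 29, 30} ∉ τ ✗.
  V = {[31=32]}: π^{-1}(V) = {31, 32} ∉ τ ✗.
  V = {[28], [31=32]}: π^{-1}(V) = {28, 31, 32} ∉ τ ✗.
  V = {[29=30], [31=32]}: π^{-1}(V) = {29, 30, 31, 32} ∉ τ ✗.
  V = {[28], [29=30], [31=32]}: π^{-1}(V) = {28, 29, 30, 31, 32} ∈ τ ✓.
Open sets in the quotient: τ_Q = {{}, {[28]}, {[28], [29=30], [31=32]}} (3 elements).


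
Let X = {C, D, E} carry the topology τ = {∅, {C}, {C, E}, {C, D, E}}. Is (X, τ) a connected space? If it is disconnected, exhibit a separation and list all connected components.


(X, τ) is connected.

Find clopen sets (U ∈ τ with X ∖ U ∈ τ):
  U = ∅, X ∖ U = {C, D, E} — both open, so U is clopen.
  U = {C, D, E}, X ∖ U = ∅ — both open, so U is clopen.
Only trivial clopens (∅ and X) exist, so (X, τ) is connected.
Compute connected components by grouping points that agree on all clopens:
  component: {C, D, E}


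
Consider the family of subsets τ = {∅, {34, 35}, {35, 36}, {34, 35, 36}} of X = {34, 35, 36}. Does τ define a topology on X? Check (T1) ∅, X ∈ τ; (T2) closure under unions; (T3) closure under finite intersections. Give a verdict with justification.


τ is NOT a topology on X.

Axiom (T1): ∅ ∈ τ? Yes; X ∈ τ? Yes.
Axiom (T2/T3): check pairwise unions and intersections of members of τ.
Counterexample for (T3): {34, 35} ∩ {35, 36} = {35} ∉ τ. Therefore τ is NOT a topology.


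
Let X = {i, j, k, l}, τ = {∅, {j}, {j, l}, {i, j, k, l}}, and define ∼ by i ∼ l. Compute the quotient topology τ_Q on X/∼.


X/∼ = {[i=l], [j], [k]}; |τ_Q| = 3.

Equivalence classes: [i=l], [j], [k].
Quotient map π: X → X/∼ sends i ↦ [i=l], j ↦ [j], k ↦ [k], l ↦ [i=l].
For each subset V ⊆ X/∼, compute π^{-1}(V) ⊆ X and check whether π^{-1}(V) ∈ τ. V is open in τ_Q iff π^{-1}(V) ∈ τ.
  V = {}: π^{-1}(V) = ∅ ∈ τ ✓.
  V = {[i=l]}: π^{-1}(V) = {i, l} ∉ τ ✗.
  V = {[j]}: π^{-1}(V) = {j} ∈ τ ✓.
  V = {[i=l], [j]}: π^{-1}(V) = {i, j, l} ∉ τ ✗.
  V = {[k]}: π^{-1}(V) = {k} ∉ τ ✗.
  V = {[i=l], [k]}: π^{-1}(V) = {i, k, l} ∉ τ ✗.
  V = {[j], [k]}: π^{-1}(V) = {j, k} ∉ τ ✗.
  V = {[i=l], [j], [k]}: π^{-1}(V) = {i, j, k, l} ∈ τ ✓.
Open sets in the quotient: τ_Q = {{}, {[j]}, {[i=l], [j], [k]}} (3 elements).


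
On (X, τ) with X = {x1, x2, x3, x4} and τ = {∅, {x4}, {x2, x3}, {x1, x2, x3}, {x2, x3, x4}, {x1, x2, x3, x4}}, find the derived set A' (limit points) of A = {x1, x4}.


A' = ∅

For each x ∈ X, list the open sets U ∈ τ with x ∈ U, then check whether U ∩ (A ∖ {x}) ≠ ∅ for every such U.
  x = x1: open {x1, x2, x3} ∋ x has {x1, x2, x3} ∩ (A ∖ {x1}) = ∅, so x is NOT a limit point.
  x = x2: open {x2, x3} ∋ x has {x2, x3} ∩ (A ∖ {x2}) = ∅, so x is NOT a limit point.
  x = x3: open {x2, x3} ∋ x has {x2, x3} ∩ (A ∖ {x3}) = ∅, so x is NOT a limit point.
  x = x4: open {x4} ∋ x has {x4} ∩ (A ∖ {x4}) = ∅, so x is NOT a limit point.
Collecting: A' = ∅.


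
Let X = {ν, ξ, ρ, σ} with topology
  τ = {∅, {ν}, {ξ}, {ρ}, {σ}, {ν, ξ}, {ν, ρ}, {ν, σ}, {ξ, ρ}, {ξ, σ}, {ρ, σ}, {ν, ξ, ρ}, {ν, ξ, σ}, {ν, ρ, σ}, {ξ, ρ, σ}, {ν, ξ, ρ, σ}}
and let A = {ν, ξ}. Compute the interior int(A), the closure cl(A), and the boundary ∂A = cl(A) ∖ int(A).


int(A) = {ν, ξ}, cl(A) = {ν, ξ}, ∂A = ∅.

Closed sets in (X, τ) are complements of opens:
  closed(X, τ) = {∅, {ν}, {ξ}, {ρ}, {σ}, {ν, ξ}, {ν, ρ}, {ν, σ}, {ξ, ρ}, {ξ, σ}, {ρ, σ}, {ν, ξ, ρ}, {ν, ξ, σ}, {ν, ρ, σ}, {ξ, ρ, σ}, {ν, ξ, ρ, σ}}.
int(A) = ⋃ {U ∈ τ : U ⊆ A}. Opens contained in A: ∅, {ν}, {ξ}, {ν, ξ}.
Taking the union of these: int(A) = {ν, ξ}.
cl(A) = ⋂ {C closed : A ⊆ C}. Closed sets containing A: {ν, ξ}, {ν, ξ, ρ}, {ν, ξ, σ}, {ν, ξ, ρ, σ}.
Intersecting these: cl(A) = {ν, ξ}.
∂A = cl(A) ∖ int(A) = {ν, ξ} ∖ {ν, ξ} = ∅.


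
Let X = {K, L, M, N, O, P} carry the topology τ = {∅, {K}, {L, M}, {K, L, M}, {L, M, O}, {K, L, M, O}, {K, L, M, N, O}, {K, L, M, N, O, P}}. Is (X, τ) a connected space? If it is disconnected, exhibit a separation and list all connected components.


(X, τ) is connected.

Find clopen sets (U ∈ τ with X ∖ U ∈ τ):
  U = ∅, X ∖ U = {K, L, M, N, O, P} — both open, so U is clopen.
  U = {K, L, M, N, O, P}, X ∖ U = ∅ — both open, so U is clopen.
Only trivial clopens (∅ and X) exist, so (X, τ) is connected.
Compute connected components by grouping points that agree on all clopens:
  component: {K, L, M, N, O, P}


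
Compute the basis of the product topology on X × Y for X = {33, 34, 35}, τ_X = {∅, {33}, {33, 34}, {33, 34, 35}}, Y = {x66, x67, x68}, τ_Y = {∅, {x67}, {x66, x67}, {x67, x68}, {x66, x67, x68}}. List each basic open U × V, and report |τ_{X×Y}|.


Basis B = {∅ × ∅, {33} × {x67}, {33} × {x66, x67}, {33} × {x67, x68}, {33, 34} × {x67}, {33} × {x66, x67, x68}, {33, 34, 35} × {x67}, {33, 34} × {x66, x67}, {33, 34} × {x67, x68}, {33, 34} × {x66, x67, x68}, {33, 34, 35} × {x66, x67}, {33, 34, 35} × {x67, x68}, {33, 34, 35} × {x66, x67, x68}}; |τ_{X×Y}| = 30.

Enumerate products U × V with U ∈ τ_X, V ∈ τ_Y (deduplicated):
  ∅ × ∅ = {} (∅)
  {33} × {x67} = {(33,x67)}
  {33} × {x66, x67} = {(33,x66), (33,x67)}
  {33} × {x67, x68} = {(33,x67), (33,x68)}
  {33, 34} × {x67} = {(33,x67), (34,x67)}
  {33} × {x66, x67, x68} = {(33,x66), (33,x67), (33,x68)}
  {33, 34, 35} × {x67} = {(33,x67), (34,x67), (35,x67)}
  {33, 34} × {x66, x67} = {(33,x66), (33,x67), (34,x66), (34,x67)}
  {33, 34} × {x67, x68} = {(33,x67), (33,x68), (34,x67), (34,x68)}
  {33, 34} × {x66, x67, x68} = {(33,x66), (33,x67), (33,x68), (34,x66), (34,x67), (34,x68)}
  {33, 34, 35} × {x66, x67} = {(33,x66), (33,x67), (34,x66), (34,x67), (35,x66), (35,x67)}
  {33, 34, 35} × {x67, x68} = {(33,x67), (33,x68), (34,x67), (34,x68), (35,x67), (35,x68)}
  {33, 34, 35} × {x66, x67, x68} = {(33,x66), (33,x67), (33,x68), (34,x66), (34,x67), (34,x68), (35,x66), (35,x67), (35,x68)}
These 13 distinct sets form the basis B.
Close under arbitrary unions to get τ_{X×Y}; counting gives |τ_{X×Y}| = 30.


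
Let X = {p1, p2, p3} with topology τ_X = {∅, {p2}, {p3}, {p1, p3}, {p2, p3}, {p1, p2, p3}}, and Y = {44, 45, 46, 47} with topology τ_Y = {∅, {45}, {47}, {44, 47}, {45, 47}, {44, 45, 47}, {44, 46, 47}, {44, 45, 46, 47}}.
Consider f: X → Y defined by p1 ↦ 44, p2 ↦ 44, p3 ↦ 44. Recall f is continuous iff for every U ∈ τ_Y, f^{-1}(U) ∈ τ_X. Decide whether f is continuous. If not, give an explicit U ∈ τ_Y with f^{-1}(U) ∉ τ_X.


f IS continuous.

Compute f^{-1}(U) for each U ∈ τ_Y:
  U = ∅: f^{-1}(U) = ∅ ∈ τ_X ✓.
  U = {45}: f^{-1}(U) = ∅ ∈ τ_X ✓.
  U = {47}: f^{-1}(U) = ∅ ∈ τ_X ✓.
  U = {44, 47}: f^{-1}(U) = {p1, p2, p3} ∈ τ_X ✓.
  U = {45, 47}: f^{-1}(U) = ∅ ∈ τ_X ✓.
  U = {44, 45, 47}: f^{-1}(U) = {p1, p2, p3} ∈ τ_X ✓.
  U = {44, 46, 47}: f^{-1}(U) = {p1, p2, p3} ∈ τ_X ✓.
  U = {44, 45, 46, 47}: f^{-1}(U) = {p1, p2, p3} ∈ τ_X ✓.
Every preimage lies in τ_X, so f IS continuous.


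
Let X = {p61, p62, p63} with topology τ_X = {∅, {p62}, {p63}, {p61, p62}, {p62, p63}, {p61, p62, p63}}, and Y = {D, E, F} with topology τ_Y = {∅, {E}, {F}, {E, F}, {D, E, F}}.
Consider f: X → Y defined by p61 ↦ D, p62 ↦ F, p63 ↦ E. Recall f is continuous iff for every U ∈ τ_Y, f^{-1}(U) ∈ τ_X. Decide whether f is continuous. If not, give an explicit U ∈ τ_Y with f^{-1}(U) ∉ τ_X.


f IS continuous.

Compute f^{-1}(U) for each U ∈ τ_Y:
  U = ∅: f^{-1}(U) = ∅ ∈ τ_X ✓.
  U = {E}: f^{-1}(U) = {p63} ∈ τ_X ✓.
  U = {F}: f^{-1}(U) = {p62} ∈ τ_X ✓.
  U = {E, F}: f^{-1}(U) = {p62, p63} ∈ τ_X ✓.
  U = {D, E, F}: f^{-1}(U) = {p61, p62, p63} ∈ τ_X ✓.
Every preimage lies in τ_X, so f IS continuous.


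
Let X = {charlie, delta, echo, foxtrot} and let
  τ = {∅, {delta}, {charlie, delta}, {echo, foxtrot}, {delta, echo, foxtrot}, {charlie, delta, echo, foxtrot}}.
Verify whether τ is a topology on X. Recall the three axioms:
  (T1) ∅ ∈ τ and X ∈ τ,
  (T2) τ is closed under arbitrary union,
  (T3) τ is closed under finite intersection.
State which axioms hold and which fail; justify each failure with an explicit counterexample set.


τ IS a topology on X.

Axiom (T1): ∅ ∈ τ? Yes; X ∈ τ? Yes.
Axiom (T2/T3): check pairwise unions and intersections of members of τ.
All pairwise intersections and unions checked — each lies in τ. Therefore τ satisfies (T1), (T2), (T3): it IS a topology on X.


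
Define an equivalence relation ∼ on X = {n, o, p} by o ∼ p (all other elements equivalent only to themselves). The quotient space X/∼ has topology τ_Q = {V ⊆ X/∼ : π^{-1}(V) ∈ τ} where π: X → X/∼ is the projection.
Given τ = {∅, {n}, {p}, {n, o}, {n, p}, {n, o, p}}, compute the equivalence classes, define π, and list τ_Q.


X/∼ = {[n], [o=p]}; |τ_Q| = 3.

Equivalence classes: [n], [o=p].
Quotient map π: X → X/∼ sends n ↦ [n], o ↦ [o=p], p ↦ [o=p].
For each subset V ⊆ X/∼, compute π^{-1}(V) ⊆ X and check whether π^{-1}(V) ∈ τ. V is open in τ_Q iff π^{-1}(V) ∈ τ.
  V = {}: π^{-1}(V) = ∅ ∈ τ ✓.
  V = {[n]}: π^{-1}(V) = {n} ∈ τ ✓.
  V = {[o=p]}: π^{-1}(V) = {o, p} ∉ τ ✗.
  V = {[n], [o=p]}: π^{-1}(V) = {n, o, p} ∈ τ ✓.
Open sets in the quotient: τ_Q = {{}, {[n]}, {[n], [o=p]}} (3 elements).


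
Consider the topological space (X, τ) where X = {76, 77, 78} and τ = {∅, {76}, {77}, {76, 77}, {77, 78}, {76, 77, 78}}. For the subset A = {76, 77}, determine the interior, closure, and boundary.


int(A) = {76, 77}, cl(A) = {76, 77, 78}, ∂A = {78}.

Closed sets in (X, τ) are complements of opens:
  closed(X, τ) = {∅, {76}, {78}, {76, 78}, {77, 78}, {76, 77, 78}}.
int(A) = ⋃ {U ∈ τ : U ⊆ A}. Opens contained in A: ∅, {76}, {77}, {76, 77}.
Taking the union of these: int(A) = {76, 77}.
cl(A) = ⋂ {C closed : A ⊆ C}. Closed sets containing A: {76, 77, 78}.
Intersecting these: cl(A) = {76, 77, 78}.
∂A = cl(A) ∖ int(A) = {76, 77, 78} ∖ {76, 77} = {78}.


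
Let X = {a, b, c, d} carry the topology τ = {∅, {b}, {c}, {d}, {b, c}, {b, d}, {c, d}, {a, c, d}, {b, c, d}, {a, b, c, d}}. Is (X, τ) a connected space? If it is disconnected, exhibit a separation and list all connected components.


(X, τ) is disconnected; components = [{b}, {a, c, d}].

Find clopen sets (U ∈ τ with X ∖ U ∈ τ):
  U = ∅, X ∖ U = {a, b, c, d} — both open, so U is clopen.
  U = {b}, X ∖ U = {a, c, d} — both open, so U is clopen.
  U = {a, c, d}, X ∖ U = {b} — both open, so U is clopen.
  U = {a, b, c, d}, X ∖ U = ∅ — both open, so U is clopen.
Nontrivial clopen(s) exist: e.g. {b}. So (X, τ) is disconnected.
Compute connected components by grouping points that agree on all clopens:
  component: {b}
  component: {a, c, d}


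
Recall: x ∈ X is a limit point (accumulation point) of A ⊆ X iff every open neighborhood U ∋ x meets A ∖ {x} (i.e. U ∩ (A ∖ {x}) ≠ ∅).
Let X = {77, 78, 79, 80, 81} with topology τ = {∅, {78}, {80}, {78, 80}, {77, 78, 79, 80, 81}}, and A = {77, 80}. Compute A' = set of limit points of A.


A' = {77, 79, 81}

For each x ∈ X, list the open sets U ∈ τ with x ∈ U, then check whether U ∩ (A ∖ {x}) ≠ ∅ for every such U.
  x = 77: opens ∋ x are {77, 78, 79, 80, 81}; each meets A ∖ {77}, so x IS a limit point.
  x = 78: open {78} ∋ x has {78} ∩ (A ∖ {78}) = ∅, so x is NOT a limit point.
  x = 79: opens ∋ x are {77, 78, 79, 80, 81}; each meets A ∖ {79}, so x IS a limit point.
  x = 80: open {80} ∋ x has {80} ∩ (A ∖ {80}) = ∅, so x is NOT a limit point.
  x = 81: opens ∋ x are {77, 78, 79, 80, 81}; each meets A ∖ {81}, so x IS a limit point.
Collecting: A' = {77, 79, 81}.


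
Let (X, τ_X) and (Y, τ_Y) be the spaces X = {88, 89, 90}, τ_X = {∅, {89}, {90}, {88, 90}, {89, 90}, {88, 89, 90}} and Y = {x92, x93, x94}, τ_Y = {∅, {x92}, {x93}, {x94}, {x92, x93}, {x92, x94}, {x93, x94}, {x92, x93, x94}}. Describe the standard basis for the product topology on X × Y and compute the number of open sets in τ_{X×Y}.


Basis B = {∅ × ∅, {89} × {x92}, {89} × {x93}, {89} × {x94}, {90} × {x92}, {90} × {x93}, {90} × {x94}, {88, 90} × {x92}, {88, 90} × {x93}, {88, 90} × {x94}, {89} × {x92, x93}, {89} × {x92, x94}, {89, 90} × {x92}, {89} × {x93, x94}, {89, 90} × {x93}, {89, 90} × {x94}, {90} × {x92, x93}, {90} × {x92, x94}, {90} × {x93, x94}, {88, 89, 90} × {x92}, {88, 89, 90} × {x93}, {88, 89, 90} × {x94}, {89} × {x92, x93, x94}, {90} × {x92, x93, x94}, {88, 90} × {x92, x93}, {88, 90} × {x92, x94}, {88, 90} × {x93, x94}, {89, 90} × {x92, x93}, {89, 90} × {x92, x94}, {89, 90} × {x93, x94}, {88, 90} × {x92, x93, x94}, {88, 89, 90} × {x92, x93}, {88, 89, 90} × {x92, x94}, {88, 89, 90} × {x93, x94}, {89, 90} × {x92, x93, x94}, {88, 89, 90} × {x92, x93, x94}}; |τ_{X×Y}| = 216.

Enumerate products U × V with U ∈ τ_X, V ∈ τ_Y (deduplicated):
  ∅ × ∅ = {} (∅)
  {89} × {x92} = {(89,x92)}
  {89} × {x93} = {(89,x93)}
  {89} × {x94} = {(89,x94)}
  {90} × {x92} = {(90,x92)}
  {90} × {x93} = {(90,x93)}
  {90} × {x94} = {(90,x94)}
  {88, 90} × {x92} = {(88,x92), (90,x92)}
  {88, 90} × {x93} = {(88,x93), (90,x93)}
  {88, 90} × {x94} = {(88,x94), (90,x94)}
  {89} × {x92, x93} = {(89,x92), (89,x93)}
  {89} × {x92, x94} = {(89,x92), (89,x94)}
  {89, 90} × {x92} = {(89,x92), (90,x92)}
  {89} × {x93, x94} = {(89,x93), (89,x94)}
  {89, 90} × {x93} = {(89,x93), (90,x93)}
  {89, 90} × {x94} = {(89,x94), (90,x94)}
  {90} × {x92, x93} = {(90,x92), (90,x93)}
  {90} × {x92, x94} = {(90,x92), (90,x94)}
  {90} × {x93, x94} = {(90,x93), (90,x94)}
  {88, 89, 90} × {x92} = {(88,x92), (89,x92), (90,x92)}
  {88, 89, 90} × {x93} = {(88,x93), (89,x93), (90,x93)}
  {88, 89, 90} × {x94} = {(88,x94), (89,x94), (90,x94)}
  {89} × {x92, x93, x94} = {(89,x92), (89,x93), (89,x94)}
  {90} × {x92, x93, x94} = {(90,x92), (90,x93), (90,x94)}
  {88, 90} × {x92, x93} = {(88,x92), (88,x93), (90,x92), (90,x93)}
  {88, 90} × {x92, x94} = {(88,x92), (88,x94), (90,x92), (90,x94)}
  {88, 90} × {x93, x94} = {(88,x93), (88,x94), (90,x93), (90,x94)}
  {89, 90} × {x92, x93} = {(89,x92), (89,x93), (90,x92), (90,x93)}
  {89, 90} × {x92, x94} = {(89,x92), (89,x94), (90,x92), (90,x94)}
  {89, 90} × {x93, x94} = {(89,x93), (89,x94), (90,x93), (90,x94)}
  {88, 90} × {x92, x93, x94} = {(88,x92), (88,x93), (88,x94), (90,x92), (90,x93), (90,x94)}
  {88, 89, 90} × {x92, x93} = {(88,x92), (88,x93), (89,x92), (89,x93), (90,x92), (90,x93)}
  {88, 89, 90} × {x92, x94} = {(88,x92), (88,x94), (89,x92), (89,x94), (90,x92), (90,x94)}
  {88, 89, 90} × {x93, x94} = {(88,x93), (88,x94), (89,x93), (89,x94), (90,x93), (90,x94)}
  {89, 90} × {x92, x93, x94} = {(89,x92), (89,x93), (89,x94), (90,x92), (90,x93), (90,x94)}
  {88, 89, 90} × {x92, x93, x94} = {(88,x92), (88,x93), (88,x94), (89,x92), (89,x93), (89,x94), (90,x92), (90,x93), (90,x94)}
These 36 distinct sets form the basis B.
Close under arbitrary unions to get τ_{X×Y}; counting gives |τ_{X×Y}| = 216.


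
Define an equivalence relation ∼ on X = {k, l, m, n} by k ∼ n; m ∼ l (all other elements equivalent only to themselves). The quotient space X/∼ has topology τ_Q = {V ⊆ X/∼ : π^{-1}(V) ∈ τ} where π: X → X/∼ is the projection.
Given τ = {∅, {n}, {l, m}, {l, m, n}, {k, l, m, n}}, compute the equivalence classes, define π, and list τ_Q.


X/∼ = {[k=n], [l=m]}; |τ_Q| = 3.

Equivalence classes: [k=n], [l=m].
Quotient map π: X → X/∼ sends k ↦ [k=n], l ↦ [l=m], m ↦ [l=m], n ↦ [k=n].
For each subset V ⊆ X/∼, compute π^{-1}(V) ⊆ X and check whether π^{-1}(V) ∈ τ. V is open in τ_Q iff π^{-1}(V) ∈ τ.
  V = {}: π^{-1}(V) = ∅ ∈ τ ✓.
  V = {[k=n]}: π^{-1}(V) = {k, n} ∉ τ ✗.
  V = {[l=m]}: π^{-1}(V) = {l, m} ∈ τ ✓.
  V = {[k=n], [l=m]}: π^{-1}(V) = {k, l, m, n} ∈ τ ✓.
Open sets in the quotient: τ_Q = {{}, {[l=m]}, {[k=n], [l=m]}} (3 elements).


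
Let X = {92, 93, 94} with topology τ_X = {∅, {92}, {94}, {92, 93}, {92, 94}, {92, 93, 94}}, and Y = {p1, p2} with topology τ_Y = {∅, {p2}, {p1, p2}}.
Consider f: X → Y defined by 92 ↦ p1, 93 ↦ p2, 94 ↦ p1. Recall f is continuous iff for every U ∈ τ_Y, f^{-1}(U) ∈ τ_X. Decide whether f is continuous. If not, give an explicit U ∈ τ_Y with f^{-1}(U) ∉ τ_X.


f is NOT continuous.

Compute f^{-1}(U) for each U ∈ τ_Y:
  U = ∅: f^{-1}(U) = ∅ ∈ τ_X ✓.
  U = {p2}: f^{-1}(U) = {93} ∉ τ_X ✗.
  U = {p1, p2}: f^{-1}(U) = {92, 93, 94} ∈ τ_X ✓.
Found U = {p2} with f^{-1}(U) = {93} not in τ_X. Therefore f is NOT continuous.


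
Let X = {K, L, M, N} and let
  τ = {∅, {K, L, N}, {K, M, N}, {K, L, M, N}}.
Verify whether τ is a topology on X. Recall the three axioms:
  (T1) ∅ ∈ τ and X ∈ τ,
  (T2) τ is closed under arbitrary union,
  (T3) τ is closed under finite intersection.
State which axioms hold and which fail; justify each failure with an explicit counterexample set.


τ is NOT a topology on X.

Axiom (T1): ∅ ∈ τ? Yes; X ∈ τ? Yes.
Axiom (T2/T3): check pairwise unions and intersections of members of τ.
Counterexample for (T3): {K, L, N} ∩ {K, M, N} = {K, N} ∉ τ. Therefore τ is NOT a topology.


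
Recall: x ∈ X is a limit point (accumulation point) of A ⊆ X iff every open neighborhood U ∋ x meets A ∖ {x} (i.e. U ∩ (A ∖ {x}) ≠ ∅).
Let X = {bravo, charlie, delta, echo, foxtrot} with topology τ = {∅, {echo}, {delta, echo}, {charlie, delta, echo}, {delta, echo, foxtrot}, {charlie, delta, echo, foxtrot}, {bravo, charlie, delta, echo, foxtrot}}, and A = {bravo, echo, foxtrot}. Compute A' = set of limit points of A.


A' = {bravo, charlie, delta, foxtrot}

For each x ∈ X, list the open sets U ∈ τ with x ∈ U, then check whether U ∩ (A ∖ {x}) ≠ ∅ for every such U.
  x = bravo: opens ∋ x are {bravo, charlie, delta, echo, foxtrot}; each meets A ∖ {bravo}, so x IS a limit point.
  x = charlie: opens ∋ x are {charlie, delta, echo}, {charlie, delta, echo, foxtrot}, {bravo, charlie, delta, echo, foxtrot}; each meets A ∖ {charlie}, so x IS a limit point.
  x = delta: opens ∋ x are {delta, echo}, {charlie, delta, echo}, {delta, echo, foxtrot}, {charlie, delta, echo, foxtrot}, {bravo, charlie, delta, echo, foxtrot}; each meets A ∖ {delta}, so x IS a limit point.
  x = echo: open {echo} ∋ x has {echo} ∩ (A ∖ {echo}) = ∅, so x is NOT a limit point.
  x = foxtrot: opens ∋ x are {delta, echo, foxtrot}, {charlie, delta, echo, foxtrot}, {bravo, charlie, delta, echo, foxtrot}; each meets A ∖ {foxtrot}, so x IS a limit point.
Collecting: A' = {bravo, charlie, delta, foxtrot}.


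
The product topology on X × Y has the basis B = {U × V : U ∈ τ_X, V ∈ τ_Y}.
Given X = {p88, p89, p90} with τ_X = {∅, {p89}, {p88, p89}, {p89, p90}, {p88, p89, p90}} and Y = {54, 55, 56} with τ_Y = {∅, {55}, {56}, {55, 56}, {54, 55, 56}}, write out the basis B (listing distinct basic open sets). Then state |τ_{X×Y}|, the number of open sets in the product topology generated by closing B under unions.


Basis B = {∅ × ∅, {p89} × {55}, {p89} × {56}, {p88, p89} × {55}, {p88, p89} × {56}, {p89} × {55, 56}, {p89, p90} × {55}, {p89, p90} × {56}, {p88, p89, p90} × {55}, {p88, p89, p90} × {56}, {p89} × {54, 55, 56}, {p88, p89} × {55, 56}, {p89, p90} × {55, 56}, {p88, p89} × {54, 55, 56}, {p88, p89, p90} × {55, 56}, {p89, p90} × {54, 55, 56}, {p88, p89, p90} × {54, 55, 56}}; |τ_{X×Y}| = 50.

Enumerate products U × V with U ∈ τ_X, V ∈ τ_Y (deduplicated):
  ∅ × ∅ = {} (∅)
  {p89} × {55} = {(p89,55)}
  {p89} × {56} = {(p89,56)}
  {p88, p89} × {55} = {(p88,55), (p89,55)}
  {p88, p89} × {56} = {(p88,56), (p89,56)}
  {p89} × {55, 56} = {(p89,55), (p89,56)}
  {p89, p90} × {55} = {(p89,55), (p90,55)}
  {p89, p90} × {56} = {(p89,56), (p90,56)}
  {p88, p89, p90} × {55} = {(p88,55), (p89,55), (p90,55)}
  {p88, p89, p90} × {56} = {(p88,56), (p89,56), (p90,56)}
  {p89} × {54, 55, 56} = {(p89,54), (p89,55), (p89,56)}
  {p88, p89} × {55, 56} = {(p88,55), (p88,56), (p89,55), (p89,56)}
  {p89, p90} × {55, 56} = {(p89,55), (p89,56), (p90,55), (p90,56)}
  {p88, p89} × {54, 55, 56} = {(p88,54), (p88,55), (p88,56), (p89,54), (p89,55), (p89,56)}
  {p88, p89, p90} × {55, 56} = {(p88,55), (p88,56), (p89,55), (p89,56), (p90,55), (p90,56)}
  {p89, p90} × {54, 55, 56} = {(p89,54), (p89,55), (p89,56), (p90,54), (p90,55), (p90,56)}
  {p88, p89, p90} × {54, 55, 56} = {(p88,54), (p88,55), (p88,56), (p89,54), (p89,55), (p89,56), (p90,54), (p90,55), (p90,56)}
These 17 distinct sets form the basis B.
Close under arbitrary unions to get τ_{X×Y}; counting gives |τ_{X×Y}| = 50.


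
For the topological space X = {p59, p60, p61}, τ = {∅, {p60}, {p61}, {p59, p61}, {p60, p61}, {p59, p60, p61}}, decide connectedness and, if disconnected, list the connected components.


(X, τ) is disconnected; components = [{p60}, {p59, p61}].

Find clopen sets (U ∈ τ with X ∖ U ∈ τ):
  U = ∅, X ∖ U = {p59, p60, p61} — both open, so U is clopen.
  U = {p60}, X ∖ U = {p59, p61} — both open, so U is clopen.
  U = {p59, p61}, X ∖ U = {p60} — both open, so U is clopen.
  U = {p59, p60, p61}, X ∖ U = ∅ — both open, so U is clopen.
Nontrivial clopen(s) exist: e.g. {p59, p61}. So (X, τ) is disconnected.
Compute connected components by grouping points that agree on all clopens:
  component: {p60}
  component: {p59, p61}


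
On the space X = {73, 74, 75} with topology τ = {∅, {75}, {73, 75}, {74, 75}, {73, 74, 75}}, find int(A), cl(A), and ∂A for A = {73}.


int(A) = ∅, cl(A) = {73}, ∂A = {73}.

Closed sets in (X, τ) are complements of opens:
  closed(X, τ) = {∅, {73}, {74}, {73, 74}, {73, 74, 75}}.
int(A) = ⋃ {U ∈ τ : U ⊆ A}. Opens contained in A: ∅.
Taking the union of these: int(A) = ∅.
cl(A) = ⋂ {C closed : A ⊆ C}. Closed sets containing A: {73}, {73, 74}, {73, 74, 75}.
Intersecting these: cl(A) = {73}.
∂A = cl(A) ∖ int(A) = {73} ∖ ∅ = {73}.


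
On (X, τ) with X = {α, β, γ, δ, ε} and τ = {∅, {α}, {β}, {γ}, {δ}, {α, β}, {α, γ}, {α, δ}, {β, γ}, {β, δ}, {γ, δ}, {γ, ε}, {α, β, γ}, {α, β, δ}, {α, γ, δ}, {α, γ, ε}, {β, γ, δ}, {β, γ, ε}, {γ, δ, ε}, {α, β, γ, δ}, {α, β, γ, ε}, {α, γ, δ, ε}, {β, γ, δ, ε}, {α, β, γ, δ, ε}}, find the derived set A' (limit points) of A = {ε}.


A' = ∅

For each x ∈ X, list the open sets U ∈ τ with x ∈ U, then check whether U ∩ (A ∖ {x}) ≠ ∅ for every such U.
  x = α: open {α} ∋ x has {α} ∩ (A ∖ {α}) = ∅, so x is NOT a limit point.
  x = β: open {β} ∋ x has {β} ∩ (A ∖ {β}) = ∅, so x is NOT a limit point.
  x = γ: open {γ} ∋ x has {γ} ∩ (A ∖ {γ}) = ∅, so x is NOT a limit point.
  x = δ: open {δ} ∋ x has {δ} ∩ (A ∖ {δ}) = ∅, so x is NOT a limit point.
  x = ε: open {γ, ε} ∋ x has {γ, ε} ∩ (A ∖ {ε}) = ∅, so x is NOT a limit point.
Collecting: A' = ∅.


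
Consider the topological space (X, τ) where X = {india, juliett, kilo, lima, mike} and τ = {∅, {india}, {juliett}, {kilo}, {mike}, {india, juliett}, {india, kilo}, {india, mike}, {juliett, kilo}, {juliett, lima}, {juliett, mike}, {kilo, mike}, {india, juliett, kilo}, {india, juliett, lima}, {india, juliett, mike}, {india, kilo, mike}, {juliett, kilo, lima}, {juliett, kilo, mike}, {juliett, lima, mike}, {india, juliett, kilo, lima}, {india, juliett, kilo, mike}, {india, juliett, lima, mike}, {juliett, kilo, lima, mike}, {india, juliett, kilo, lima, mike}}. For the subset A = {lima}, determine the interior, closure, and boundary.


int(A) = ∅, cl(A) = {lima}, ∂A = {lima}.

Closed sets in (X, τ) are complements of opens:
  closed(X, τ) = {∅, {india}, {kilo}, {lima}, {mike}, {india, kilo}, {india, lima}, {india, mike}, {juliett, lima}, {kilo, lima}, {kilo, mike}, {lima, mike}, {india, juliett, lima}, {india, kilo, lima}, {india, kilo, mike}, {india, lima, mike}, {juliett, kilo, lima}, {juliett, lima, mike}, {kilo, lima, mike}, {india, juliett, kilo, lima}, {india, juliett, lima, mike}, {india, kilo, lima, mike}, {juliett, kilo, lima, mike}, {india, juliett, kilo, lima, mike}}.
int(A) = ⋃ {U ∈ τ : U ⊆ A}. Opens contained in A: ∅.
Taking the union of these: int(A) = ∅.
cl(A) = ⋂ {C closed : A ⊆ C}. Closed sets containing A: {lima}, {india, lima}, {juliett, lima}, {kilo, lima}, {lima, mike}, {india, juliett, lima}, {india, kilo, lima}, {india, lima, mike}, {juliett, kilo, lima}, {juliett, lima, mike}, {kilo, lima, mike}, {india, juliett, kilo, lima}, {india, juliett, lima, mike}, {india, kilo, lima, mike}, {juliett, kilo, lima, mike}, {india, juliett, kilo, lima, mike}.
Intersecting these: cl(A) = {lima}.
∂A = cl(A) ∖ int(A) = {lima} ∖ ∅ = {lima}.


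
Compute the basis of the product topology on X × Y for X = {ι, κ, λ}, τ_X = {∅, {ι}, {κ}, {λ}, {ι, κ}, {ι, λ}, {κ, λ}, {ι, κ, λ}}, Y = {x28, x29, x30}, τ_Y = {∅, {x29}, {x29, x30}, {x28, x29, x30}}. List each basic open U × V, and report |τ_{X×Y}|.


Basis B = {∅ × ∅, {ι} × {x29}, {κ} × {x29}, {λ} × {x29}, {ι} × {x29, x30}, {ι, κ} × {x29}, {ι, λ} × {x29}, {κ} × {x29, x30}, {κ, λ} × {x29}, {λ} × {x29, x30}, {ι} × {x28, x29, x30}, {ι, κ, λ} × {x29}, {κ} × {x28, x29, x30}, {λ} × {x28, x29, x30}, {ι, κ} × {x29, x30}, {ι, λ} × {x29, x30}, {κ, λ} × {x29, x30}, {ι, κ} × {x28, x29, x30}, {ι, λ} × {x28, x29, x30}, {ι, κ, λ} × {x29, x30}, {κ, λ} × {x28, x29, x30}, {ι, κ, λ} × {x28, x29, x30}}; |τ_{X×Y}| = 64.

Enumerate products U × V with U ∈ τ_X, V ∈ τ_Y (deduplicated):
  ∅ × ∅ = {} (∅)
  {ι} × {x29} = {(ι,x29)}
  {κ} × {x29} = {(κ,x29)}
  {λ} × {x29} = {(λ,x29)}
  {ι} × {x29, x30} = {(ι,x29), (ι,x30)}
  {ι, κ} × {x29} = {(ι,x29), (κ,x29)}
  {ι, λ} × {x29} = {(ι,x29), (λ,x29)}
  {κ} × {x29, x30} = {(κ,x29), (κ,x30)}
  {κ, λ} × {x29} = {(κ,x29), (λ,x29)}
  {λ} × {x29, x30} = {(λ,x29), (λ,x30)}
  {ι} × {x28, x29, x30} = {(ι,x28), (ι,x29), (ι,x30)}
  {ι, κ, λ} × {x29} = {(ι,x29), (κ,x29), (λ,x29)}
  {κ} × {x28, x29, x30} = {(κ,x28), (κ,x29), (κ,x30)}
  {λ} × {x28, x29, x30} = {(λ,x28), (λ,x29), (λ,x30)}
  {ι, κ} × {x29, x30} = {(ι,x29), (ι,x30), (κ,x29), (κ,x30)}
  {ι, λ} × {x29, x30} = {(ι,x29), (ι,x30), (λ,x29), (λ,x30)}
  {κ, λ} × {x29, x30} = {(κ,x29), (κ,x30), (λ,x29), (λ,x30)}
  {ι, κ} × {x28, x29, x30} = {(ι,x28), (ι,x29), (ι,x30), (κ,x28), (κ,x29), (κ,x30)}
  {ι, λ} × {x28, x29, x30} = {(ι,x28), (ι,x29), (ι,x30), (λ,x28), (λ,x29), (λ,x30)}
  {ι, κ, λ} × {x29, x30} = {(ι,x29), (ι,x30), (κ,x29), (κ,x30), (λ,x29), (λ,x30)}
  {κ, λ} × {x28, x29, x30} = {(κ,x28), (κ,x29), (κ,x30), (λ,x28), (λ,x29), (λ,x30)}
  {ι, κ, λ} × {x28, x29, x30} = {(ι,x28), (ι,x29), (ι,x30), (κ,x28), (κ,x29), (κ,x30), (λ,x28), (λ,x29), (λ,x30)}
These 22 distinct sets form the basis B.
Close under arbitrary unions to get τ_{X×Y}; counting gives |τ_{X×Y}| = 64.


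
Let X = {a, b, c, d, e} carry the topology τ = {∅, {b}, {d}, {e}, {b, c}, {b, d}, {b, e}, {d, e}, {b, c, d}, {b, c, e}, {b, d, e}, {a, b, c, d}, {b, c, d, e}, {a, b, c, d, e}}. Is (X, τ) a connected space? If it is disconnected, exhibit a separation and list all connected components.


(X, τ) is disconnected; components = [{e}, {a, b, c, d}].

Find clopen sets (U ∈ τ with X ∖ U ∈ τ):
  U = ∅, X ∖ U = {a, b, c, d, e} — both open, so U is clopen.
  U = {e}, X ∖ U = {a, b, c, d} — both open, so U is clopen.
  U = {a, b, c, d}, X ∖ U = {e} — both open, so U is clopen.
  U = {a, b, c, d, e}, X ∖ U = ∅ — both open, so U is clopen.
Nontrivial clopen(s) exist: e.g. {e}. So (X, τ) is disconnected.
Compute connected components by grouping points that agree on all clopens:
  component: {e}
  component: {a, b, c, d}
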